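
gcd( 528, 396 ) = 132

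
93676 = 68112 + 25564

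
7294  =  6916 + 378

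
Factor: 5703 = 3^1*1901^1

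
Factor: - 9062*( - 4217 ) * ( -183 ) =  - 6993245082   =  - 2^1 *3^1*23^1*61^1 * 197^1 * 4217^1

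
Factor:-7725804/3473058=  - 2^1 * 181^1 * 3557^1 * 578843^ ( - 1 )  =  - 1287634/578843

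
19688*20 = 393760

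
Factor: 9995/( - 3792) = -2^ ( - 4)*3^( -1) * 5^1*79^( - 1 )*1999^1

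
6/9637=6/9637 = 0.00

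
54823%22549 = 9725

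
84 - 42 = 42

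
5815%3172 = 2643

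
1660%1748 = 1660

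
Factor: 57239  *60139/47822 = 3442296221/47822 = 2^(-1 )*7^1 * 13^1 * 17^1 * 37^1*23911^( - 1) * 60139^1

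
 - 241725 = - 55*4395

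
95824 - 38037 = 57787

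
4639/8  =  4639/8=579.88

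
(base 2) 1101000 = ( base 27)3n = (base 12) 88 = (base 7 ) 206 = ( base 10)104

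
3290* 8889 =29244810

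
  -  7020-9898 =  - 16918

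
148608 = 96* 1548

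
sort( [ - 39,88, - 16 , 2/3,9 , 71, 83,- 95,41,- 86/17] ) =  [ - 95, - 39, - 16, - 86/17,  2/3, 9, 41,71,83,88] 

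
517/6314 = 47/574=0.08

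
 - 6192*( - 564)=3492288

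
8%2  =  0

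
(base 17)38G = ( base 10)1019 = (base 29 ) 164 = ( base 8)1773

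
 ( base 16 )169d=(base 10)5789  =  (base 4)1122131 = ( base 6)42445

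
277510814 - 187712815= 89797999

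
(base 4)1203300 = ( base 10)6384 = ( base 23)C1D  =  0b1100011110000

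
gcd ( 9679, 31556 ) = 1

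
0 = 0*(  -  907)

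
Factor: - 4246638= - 2^1 *3^1 * 11^1*37^2*47^1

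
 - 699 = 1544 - 2243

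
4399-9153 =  - 4754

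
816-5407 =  - 4591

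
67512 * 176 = 11882112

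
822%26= 16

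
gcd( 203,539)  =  7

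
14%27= 14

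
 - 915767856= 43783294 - 959551150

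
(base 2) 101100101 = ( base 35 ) a7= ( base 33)AR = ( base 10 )357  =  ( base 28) cl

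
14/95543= 2/13649 = 0.00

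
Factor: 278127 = 3^3*10301^1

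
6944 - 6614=330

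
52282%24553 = 3176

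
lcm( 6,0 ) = 0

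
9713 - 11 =9702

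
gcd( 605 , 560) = 5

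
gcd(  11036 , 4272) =356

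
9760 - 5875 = 3885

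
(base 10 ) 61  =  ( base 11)56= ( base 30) 21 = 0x3D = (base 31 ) 1u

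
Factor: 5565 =3^1 * 5^1 *7^1*53^1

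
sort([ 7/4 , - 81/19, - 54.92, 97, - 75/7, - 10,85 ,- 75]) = [ - 75, - 54.92,-75/7, - 10, - 81/19,7/4,85,97]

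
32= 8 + 24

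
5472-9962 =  - 4490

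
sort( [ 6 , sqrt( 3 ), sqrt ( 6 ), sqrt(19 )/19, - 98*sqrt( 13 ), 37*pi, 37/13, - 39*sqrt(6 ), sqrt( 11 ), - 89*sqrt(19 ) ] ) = [ - 89*sqrt( 19),- 98*sqrt( 13), - 39*sqrt(6),sqrt (19 )/19, sqrt( 3),sqrt( 6),37/13, sqrt( 11 ), 6,37*pi]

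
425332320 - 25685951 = 399646369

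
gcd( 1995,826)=7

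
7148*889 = 6354572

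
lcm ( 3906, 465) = 19530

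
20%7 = 6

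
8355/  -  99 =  - 2785/33=-84.39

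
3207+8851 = 12058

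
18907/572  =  18907/572 = 33.05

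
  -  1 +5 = 4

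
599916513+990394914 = 1590311427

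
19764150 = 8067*2450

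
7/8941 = 7/8941=0.00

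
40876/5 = 40876/5 = 8175.20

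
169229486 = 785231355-616001869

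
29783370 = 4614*6455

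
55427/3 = 18475 + 2/3  =  18475.67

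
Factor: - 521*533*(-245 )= 5^1*7^2*13^1*41^1*521^1 = 68034785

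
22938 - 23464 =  - 526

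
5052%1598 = 258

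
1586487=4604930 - 3018443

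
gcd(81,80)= 1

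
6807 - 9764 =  - 2957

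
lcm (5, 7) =35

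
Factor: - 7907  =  -7907^1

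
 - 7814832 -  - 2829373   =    -  4985459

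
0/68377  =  0  =  0.00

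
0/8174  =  0 = 0.00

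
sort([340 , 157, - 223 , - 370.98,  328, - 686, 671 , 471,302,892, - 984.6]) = [- 984.6, - 686, - 370.98, - 223, 157 , 302, 328,  340,471,671, 892 ]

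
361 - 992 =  - 631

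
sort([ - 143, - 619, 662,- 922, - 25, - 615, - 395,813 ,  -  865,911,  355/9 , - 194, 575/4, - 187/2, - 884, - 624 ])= [ - 922, - 884,-865, - 624,-619, - 615, - 395,  -  194, - 143,-187/2, - 25 , 355/9, 575/4,662, 813, 911]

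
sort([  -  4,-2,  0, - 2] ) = [- 4,-2, - 2, 0]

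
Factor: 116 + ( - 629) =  - 3^3*19^1 = - 513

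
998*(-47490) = -47395020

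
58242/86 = 677+10/43 = 677.23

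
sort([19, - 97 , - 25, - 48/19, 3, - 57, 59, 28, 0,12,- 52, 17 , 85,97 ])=[ - 97, - 57, - 52,-25,  -  48/19, 0,3, 12, 17, 19,  28,59, 85, 97]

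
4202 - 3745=457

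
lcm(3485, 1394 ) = 6970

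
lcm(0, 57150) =0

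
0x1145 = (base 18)dbb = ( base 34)3s1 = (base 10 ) 4421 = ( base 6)32245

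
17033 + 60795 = 77828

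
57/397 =57/397 = 0.14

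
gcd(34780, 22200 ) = 740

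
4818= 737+4081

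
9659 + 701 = 10360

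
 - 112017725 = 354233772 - 466251497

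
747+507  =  1254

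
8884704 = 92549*96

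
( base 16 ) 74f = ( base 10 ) 1871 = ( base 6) 12355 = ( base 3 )2120022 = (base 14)979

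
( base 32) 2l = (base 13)67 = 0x55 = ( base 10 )85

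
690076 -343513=346563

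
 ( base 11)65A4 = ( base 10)8705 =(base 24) f2h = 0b10001000000001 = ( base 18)18FB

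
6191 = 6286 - 95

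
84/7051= 84/7051 = 0.01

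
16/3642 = 8/1821= 0.00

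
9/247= 9/247= 0.04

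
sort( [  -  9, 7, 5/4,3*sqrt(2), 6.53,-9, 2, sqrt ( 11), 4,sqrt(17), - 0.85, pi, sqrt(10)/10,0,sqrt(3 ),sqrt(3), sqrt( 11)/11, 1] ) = [-9,-9, - 0.85, 0,sqrt ( 11)/11, sqrt( 10)/10, 1, 5/4, sqrt( 3),sqrt(3) , 2,pi, sqrt (11 ), 4, sqrt(17), 3*sqrt(2 ),  6.53,7] 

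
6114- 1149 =4965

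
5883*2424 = 14260392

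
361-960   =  -599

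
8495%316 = 279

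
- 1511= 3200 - 4711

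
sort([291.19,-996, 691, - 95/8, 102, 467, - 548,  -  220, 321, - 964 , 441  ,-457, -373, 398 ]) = [ - 996, - 964 ,  -  548, - 457, - 373 , - 220, - 95/8, 102, 291.19, 321, 398,441,  467, 691] 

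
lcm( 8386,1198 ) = 8386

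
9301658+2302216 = 11603874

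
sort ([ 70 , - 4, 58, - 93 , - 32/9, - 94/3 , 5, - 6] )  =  [ - 93, - 94/3 , - 6, -4, - 32/9, 5, 58,  70]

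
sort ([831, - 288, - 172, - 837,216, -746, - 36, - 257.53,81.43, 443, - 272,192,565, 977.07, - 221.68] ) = [-837,- 746 , - 288,-272, - 257.53 , - 221.68, - 172, - 36,81.43, 192 , 216, 443, 565, 831,977.07]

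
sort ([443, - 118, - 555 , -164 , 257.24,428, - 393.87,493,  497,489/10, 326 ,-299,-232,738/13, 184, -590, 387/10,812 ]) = [  -  590, - 555, - 393.87, - 299,-232, - 164, - 118, 387/10, 489/10, 738/13,184, 257.24,326 , 428,443,  493, 497 , 812 ] 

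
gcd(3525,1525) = 25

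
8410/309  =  27+67/309 = 27.22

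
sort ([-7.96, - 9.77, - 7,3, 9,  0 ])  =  [ - 9.77, -7.96,-7, 0, 3 , 9]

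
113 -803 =  -  690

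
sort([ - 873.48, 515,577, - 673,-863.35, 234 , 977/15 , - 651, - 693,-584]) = [ - 873.48,  -  863.35, - 693, - 673,-651,-584 , 977/15 , 234,515,577 ]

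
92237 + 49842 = 142079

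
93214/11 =8474 = 8474.00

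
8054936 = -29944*( - 269 ) 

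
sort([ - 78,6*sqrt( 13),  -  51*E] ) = [ - 51*E,-78,6*sqrt( 13)]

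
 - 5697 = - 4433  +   - 1264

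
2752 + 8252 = 11004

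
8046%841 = 477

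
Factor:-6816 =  - 2^5*3^1*71^1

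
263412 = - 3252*( - 81 ) 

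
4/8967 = 4/8967 = 0.00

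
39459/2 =19729 + 1/2 =19729.50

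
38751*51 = 1976301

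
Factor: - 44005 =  - 5^1 *13^1*677^1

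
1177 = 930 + 247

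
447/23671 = 447/23671 = 0.02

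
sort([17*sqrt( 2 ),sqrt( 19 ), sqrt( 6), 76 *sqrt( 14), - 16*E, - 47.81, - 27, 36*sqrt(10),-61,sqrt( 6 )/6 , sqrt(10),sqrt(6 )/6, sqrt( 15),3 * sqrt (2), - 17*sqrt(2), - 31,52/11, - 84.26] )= [  -  84.26 , - 61,-47.81, - 16*E, - 31, - 27, - 17*sqrt (2), sqrt( 6)/6,  sqrt(6)/6,sqrt(6),sqrt(10 ) , sqrt( 15 ),3*sqrt(2), sqrt( 19),52/11,17 * sqrt(2),36*sqrt(10),76*sqrt (14)] 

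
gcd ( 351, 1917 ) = 27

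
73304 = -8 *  ( - 9163)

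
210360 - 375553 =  - 165193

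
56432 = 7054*8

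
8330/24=347 + 1/12 = 347.08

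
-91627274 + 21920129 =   -  69707145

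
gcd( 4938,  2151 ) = 3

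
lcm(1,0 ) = 0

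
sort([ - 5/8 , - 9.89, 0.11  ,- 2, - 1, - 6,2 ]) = [-9.89,  -  6 ,  -  2 ,-1, - 5/8,0.11,2]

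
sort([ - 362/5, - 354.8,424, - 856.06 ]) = [ - 856.06, - 354.8, - 362/5,424 ]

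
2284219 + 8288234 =10572453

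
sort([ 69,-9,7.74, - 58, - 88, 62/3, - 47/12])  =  [-88 , - 58, - 9, - 47/12, 7.74,62/3 , 69] 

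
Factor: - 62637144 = - 2^3*3^1*373^1 * 6997^1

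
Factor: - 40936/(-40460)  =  2^1 *5^ (-1 )*17^(-1)* 43^1  =  86/85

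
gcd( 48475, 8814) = 1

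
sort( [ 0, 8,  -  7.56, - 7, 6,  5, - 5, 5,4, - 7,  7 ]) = [ - 7.56, - 7,-7, - 5,0 , 4 , 5, 5,6 , 7, 8] 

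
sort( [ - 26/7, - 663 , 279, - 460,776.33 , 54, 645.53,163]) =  [ - 663, - 460, - 26/7,  54, 163, 279 , 645.53, 776.33 ]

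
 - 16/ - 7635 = 16/7635 = 0.00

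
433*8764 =3794812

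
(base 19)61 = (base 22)55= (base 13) 8B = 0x73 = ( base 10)115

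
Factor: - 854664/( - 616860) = 478/345 = 2^1*3^(-1)* 5^( - 1)*23^ (-1 )*239^1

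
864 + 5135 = 5999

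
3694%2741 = 953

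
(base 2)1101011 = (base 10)107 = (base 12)8b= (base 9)128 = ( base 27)3Q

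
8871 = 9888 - 1017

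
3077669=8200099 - 5122430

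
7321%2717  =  1887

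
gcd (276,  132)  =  12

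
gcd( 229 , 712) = 1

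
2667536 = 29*91984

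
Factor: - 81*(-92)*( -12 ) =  -2^4 * 3^5*23^1 =- 89424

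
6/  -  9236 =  - 3/4618 =-0.00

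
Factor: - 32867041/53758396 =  - 2^( - 2)*239^1*787^(  -  1)*17077^( - 1 )*137519^1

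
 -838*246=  - 206148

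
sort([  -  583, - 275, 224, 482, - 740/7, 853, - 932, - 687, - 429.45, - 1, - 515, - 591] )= [ - 932,-687, - 591, - 583, - 515, - 429.45, - 275 , - 740/7, - 1, 224, 482, 853 ]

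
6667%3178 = 311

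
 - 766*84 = -64344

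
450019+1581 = 451600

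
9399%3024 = 327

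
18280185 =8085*2261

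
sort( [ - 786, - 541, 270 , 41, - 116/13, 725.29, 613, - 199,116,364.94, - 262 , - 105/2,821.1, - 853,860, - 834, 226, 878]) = [ - 853, - 834, - 786 ,  -  541, - 262, - 199, - 105/2, - 116/13, 41, 116,226, 270, 364.94 , 613,725.29,821.1,860,878]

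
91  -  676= -585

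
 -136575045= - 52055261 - 84519784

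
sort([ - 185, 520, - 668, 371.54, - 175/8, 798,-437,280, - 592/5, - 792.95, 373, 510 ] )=[-792.95, - 668, - 437,  -  185, - 592/5, - 175/8, 280, 371.54 , 373, 510, 520, 798]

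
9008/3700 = 2  +  402/925 = 2.43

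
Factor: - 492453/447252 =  - 2^( - 2)* 3^2*23^1*47^( - 1) = - 207/188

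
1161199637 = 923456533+237743104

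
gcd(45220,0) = 45220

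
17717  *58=1027586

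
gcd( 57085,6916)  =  7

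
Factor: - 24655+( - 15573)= - 2^2*89^1*113^1 = - 40228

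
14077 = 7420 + 6657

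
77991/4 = 77991/4 = 19497.75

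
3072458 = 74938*41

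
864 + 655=1519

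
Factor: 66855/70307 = 3^1*5^1* 167^( - 1)*421^ ( - 1)*4457^1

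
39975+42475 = 82450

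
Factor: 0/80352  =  0^1 = 0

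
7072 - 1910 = 5162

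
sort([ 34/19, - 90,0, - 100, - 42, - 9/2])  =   [ - 100, - 90, - 42, - 9/2, 0, 34/19 ]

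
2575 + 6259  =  8834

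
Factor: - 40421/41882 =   -  83/86 = - 2^( - 1 )*43^( - 1 )*83^1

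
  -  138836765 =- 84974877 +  - 53861888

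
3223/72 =44 + 55/72 = 44.76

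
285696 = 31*9216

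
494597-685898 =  - 191301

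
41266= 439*94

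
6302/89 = 70 + 72/89 = 70.81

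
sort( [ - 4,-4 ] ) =[ - 4, - 4]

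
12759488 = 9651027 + 3108461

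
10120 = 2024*5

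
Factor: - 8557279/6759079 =-19^ ( - 1) * 23^ ( - 1) *73^1 *15467^( - 1 )*117223^1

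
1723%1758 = 1723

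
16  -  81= - 65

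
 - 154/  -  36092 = 11/2578 = 0.00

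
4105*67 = 275035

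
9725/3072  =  3 + 509/3072 = 3.17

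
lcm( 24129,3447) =24129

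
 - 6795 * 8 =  - 54360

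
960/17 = 56 + 8/17 =56.47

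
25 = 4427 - 4402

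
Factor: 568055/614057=5^1*163^1*881^ ( -1)= 815/881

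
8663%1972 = 775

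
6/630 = 1/105 = 0.01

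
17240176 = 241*71536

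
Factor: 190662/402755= 258/545 = 2^1*3^1*5^( - 1) * 43^1*109^( - 1) 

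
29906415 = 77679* 385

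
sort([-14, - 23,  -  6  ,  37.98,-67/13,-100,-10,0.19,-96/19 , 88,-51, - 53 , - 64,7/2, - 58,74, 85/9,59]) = [  -  100,-64, - 58,-53 ,-51,  -  23, - 14,  -  10, - 6,-67/13, - 96/19,0.19,7/2,85/9,37.98,59, 74,88 ]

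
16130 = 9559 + 6571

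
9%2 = 1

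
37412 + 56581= 93993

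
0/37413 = 0 = 0.00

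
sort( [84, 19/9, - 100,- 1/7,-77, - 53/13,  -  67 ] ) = [ - 100, - 77, - 67, - 53/13,-1/7,19/9,84 ] 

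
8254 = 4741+3513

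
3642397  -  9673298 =  -  6030901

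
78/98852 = 3/3802 = 0.00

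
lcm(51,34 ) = 102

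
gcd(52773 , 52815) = 21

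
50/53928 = 25/26964 =0.00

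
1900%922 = 56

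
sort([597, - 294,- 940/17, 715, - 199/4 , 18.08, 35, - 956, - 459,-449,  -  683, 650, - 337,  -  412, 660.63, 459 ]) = [ - 956, - 683, - 459, - 449, - 412, - 337 , - 294, -940/17, - 199/4, 18.08, 35, 459, 597,650, 660.63 , 715] 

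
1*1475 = 1475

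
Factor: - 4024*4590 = - 18470160 = - 2^4*3^3 * 5^1*17^1*503^1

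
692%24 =20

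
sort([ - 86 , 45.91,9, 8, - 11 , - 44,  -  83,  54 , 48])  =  [-86 , - 83, -44, - 11, 8,9,45.91, 48  ,  54]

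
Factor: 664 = 2^3 *83^1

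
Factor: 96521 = 263^1*367^1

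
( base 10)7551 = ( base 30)8BL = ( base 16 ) 1D7F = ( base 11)5745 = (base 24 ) d2f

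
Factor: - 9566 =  - 2^1 * 4783^1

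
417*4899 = 2042883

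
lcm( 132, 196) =6468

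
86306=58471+27835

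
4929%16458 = 4929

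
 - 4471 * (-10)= 44710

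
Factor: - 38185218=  -2^1*3^2*167^1*12703^1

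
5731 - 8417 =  - 2686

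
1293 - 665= 628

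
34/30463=34/30463 = 0.00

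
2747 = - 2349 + 5096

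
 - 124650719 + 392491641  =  267840922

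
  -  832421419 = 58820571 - 891241990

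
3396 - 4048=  - 652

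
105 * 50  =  5250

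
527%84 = 23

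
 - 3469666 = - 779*4454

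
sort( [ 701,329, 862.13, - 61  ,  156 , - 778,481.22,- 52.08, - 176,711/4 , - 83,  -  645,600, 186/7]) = [ - 778, - 645, - 176, - 83, - 61 , - 52.08,186/7,  156,711/4  ,  329, 481.22, 600,701 , 862.13] 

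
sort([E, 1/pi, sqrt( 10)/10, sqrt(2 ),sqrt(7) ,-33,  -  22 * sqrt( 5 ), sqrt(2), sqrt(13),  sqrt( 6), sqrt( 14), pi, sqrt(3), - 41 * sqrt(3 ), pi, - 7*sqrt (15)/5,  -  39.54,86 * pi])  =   [ - 41*sqrt( 3 ),-22*sqrt (5),- 39.54,-33,-7*  sqrt(15 )/5,sqrt(10) /10,  1/pi, sqrt(2 ),sqrt( 2 ), sqrt(3 ),sqrt(6), sqrt( 7), E, pi, pi,sqrt( 13 ) , sqrt(14), 86*pi]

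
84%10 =4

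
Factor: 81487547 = 2447^1*33301^1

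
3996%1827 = 342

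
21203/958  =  21203/958 = 22.13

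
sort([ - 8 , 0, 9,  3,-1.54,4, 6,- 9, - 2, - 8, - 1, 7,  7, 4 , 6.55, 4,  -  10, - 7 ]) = [ - 10  ,-9, -8 ,-8, -7,- 2, - 1.54,- 1, 0, 3, 4,4, 4,6,6.55,7, 7, 9 ]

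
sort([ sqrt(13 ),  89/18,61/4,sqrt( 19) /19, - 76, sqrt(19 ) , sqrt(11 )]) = [ - 76, sqrt( 19)/19, sqrt(11 ),sqrt ( 13), sqrt(19 ), 89/18, 61/4]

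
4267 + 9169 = 13436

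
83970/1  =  83970= 83970.00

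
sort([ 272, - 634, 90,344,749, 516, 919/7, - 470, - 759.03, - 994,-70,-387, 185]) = [-994,-759.03, - 634, - 470, - 387, - 70,  90,  919/7,185,272,344, 516, 749 ] 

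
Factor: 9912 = 2^3*3^1*7^1*59^1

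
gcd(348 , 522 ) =174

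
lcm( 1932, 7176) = 50232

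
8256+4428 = 12684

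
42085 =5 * 8417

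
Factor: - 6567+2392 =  - 5^2*167^1 =- 4175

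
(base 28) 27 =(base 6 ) 143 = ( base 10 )63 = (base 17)3C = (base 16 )3F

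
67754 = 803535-735781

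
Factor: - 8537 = -8537^1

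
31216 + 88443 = 119659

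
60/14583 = 20/4861 = 0.00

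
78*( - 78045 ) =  - 6087510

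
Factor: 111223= 7^1*15889^1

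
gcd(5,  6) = 1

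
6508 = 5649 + 859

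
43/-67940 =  - 1/1580 = - 0.00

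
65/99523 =65/99523 = 0.00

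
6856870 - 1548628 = 5308242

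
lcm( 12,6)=12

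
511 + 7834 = 8345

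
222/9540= 37/1590 = 0.02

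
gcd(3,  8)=1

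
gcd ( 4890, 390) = 30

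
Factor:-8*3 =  -24 = - 2^3 * 3^1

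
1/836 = 1/836 = 0.00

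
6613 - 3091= 3522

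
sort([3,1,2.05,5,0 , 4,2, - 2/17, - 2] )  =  [ - 2,-2/17,0,1, 2 , 2.05,3,  4,5]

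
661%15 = 1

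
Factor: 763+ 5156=5919  =  3^1*1973^1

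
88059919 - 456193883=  - 368133964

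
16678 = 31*538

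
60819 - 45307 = 15512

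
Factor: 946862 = 2^1*7^1*47^1*1439^1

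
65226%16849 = 14679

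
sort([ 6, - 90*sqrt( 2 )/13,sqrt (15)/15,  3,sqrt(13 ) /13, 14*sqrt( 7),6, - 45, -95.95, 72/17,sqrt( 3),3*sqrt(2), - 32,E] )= [ - 95.95,  -  45, - 32, - 90*sqrt (2)/13,sqrt( 15) /15, sqrt(13)/13,sqrt ( 3 ),E,3,72/17,  3*sqrt( 2), 6, 6, 14*  sqrt( 7) ] 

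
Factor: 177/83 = 3^1 * 59^1*83^( - 1 )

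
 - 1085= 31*(-35)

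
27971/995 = 27971/995  =  28.11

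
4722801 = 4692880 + 29921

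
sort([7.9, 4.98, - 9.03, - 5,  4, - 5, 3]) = [ - 9.03 , - 5, - 5, 3, 4,  4.98,7.9 ] 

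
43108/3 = 43108/3 = 14369.33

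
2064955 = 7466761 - 5401806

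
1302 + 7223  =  8525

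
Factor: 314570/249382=5^1*7^(-1)*47^( - 1)*83^1= 415/329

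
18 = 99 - 81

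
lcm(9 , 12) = 36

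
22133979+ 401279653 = 423413632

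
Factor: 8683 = 19^1*457^1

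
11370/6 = 1895 = 1895.00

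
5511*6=33066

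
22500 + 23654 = 46154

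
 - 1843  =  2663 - 4506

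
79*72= 5688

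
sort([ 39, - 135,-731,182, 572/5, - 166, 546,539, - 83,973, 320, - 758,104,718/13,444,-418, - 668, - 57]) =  [ - 758, - 731,-668, - 418, - 166,- 135, - 83,-57, 39, 718/13,104, 572/5,182,320, 444, 539,  546,  973 ]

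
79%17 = 11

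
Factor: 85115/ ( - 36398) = -2^( - 1)*5^1*29^1*587^1*18199^(  -  1)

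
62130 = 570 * 109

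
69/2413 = 69/2413 = 0.03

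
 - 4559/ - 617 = 7+240/617 =7.39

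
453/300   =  1 + 51/100 =1.51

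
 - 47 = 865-912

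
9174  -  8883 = 291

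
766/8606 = 383/4303=0.09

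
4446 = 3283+1163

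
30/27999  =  10/9333   =  0.00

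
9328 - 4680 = 4648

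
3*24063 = 72189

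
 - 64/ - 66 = 32/33= 0.97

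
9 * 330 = 2970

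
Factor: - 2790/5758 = -3^2*5^1*31^1*2879^( - 1 ) = -1395/2879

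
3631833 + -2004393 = 1627440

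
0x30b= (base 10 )779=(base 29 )qp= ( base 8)1413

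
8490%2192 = 1914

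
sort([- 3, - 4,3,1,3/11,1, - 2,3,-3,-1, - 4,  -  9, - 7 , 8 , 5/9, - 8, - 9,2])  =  [ - 9, - 9, - 8, - 7, - 4, - 4, - 3, -3, - 2, - 1,3/11,5/9,1,  1,2,3,3,8]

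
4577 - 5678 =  - 1101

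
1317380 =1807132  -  489752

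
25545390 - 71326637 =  - 45781247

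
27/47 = 27/47= 0.57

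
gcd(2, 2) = 2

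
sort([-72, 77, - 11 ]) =[-72, -11, 77] 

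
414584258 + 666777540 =1081361798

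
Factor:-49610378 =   -  2^1 * 599^1*41411^1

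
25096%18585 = 6511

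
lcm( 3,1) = 3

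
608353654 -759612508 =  - 151258854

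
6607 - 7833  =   - 1226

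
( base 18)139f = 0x1b45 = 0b1101101000101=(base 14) 2789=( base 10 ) 6981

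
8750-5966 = 2784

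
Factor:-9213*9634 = - 88758042 =- 2^1*3^1*37^1*83^1*4817^1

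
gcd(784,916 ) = 4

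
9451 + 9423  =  18874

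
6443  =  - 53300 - -59743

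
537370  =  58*9265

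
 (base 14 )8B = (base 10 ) 123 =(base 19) 69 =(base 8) 173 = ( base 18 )6f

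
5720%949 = 26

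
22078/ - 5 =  - 4416 + 2/5  =  -4415.60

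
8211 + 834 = 9045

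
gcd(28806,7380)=6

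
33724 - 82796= -49072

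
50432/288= 175  +  1/9 =175.11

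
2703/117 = 23 + 4/39  =  23.10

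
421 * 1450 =610450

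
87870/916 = 95 + 425/458 = 95.93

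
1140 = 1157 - 17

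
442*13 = 5746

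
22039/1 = 22039=22039.00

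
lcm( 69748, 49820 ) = 348740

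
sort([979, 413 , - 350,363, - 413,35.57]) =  [-413, - 350, 35.57,363,  413,  979]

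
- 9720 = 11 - 9731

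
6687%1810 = 1257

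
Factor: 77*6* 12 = 5544 = 2^3*3^2*7^1 * 11^1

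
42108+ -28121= 13987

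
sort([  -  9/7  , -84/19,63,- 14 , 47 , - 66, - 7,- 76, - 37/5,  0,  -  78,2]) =[ - 78, - 76, - 66,  -  14,-37/5, - 7, - 84/19, - 9/7,0,2,47,  63]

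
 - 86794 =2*( - 43397)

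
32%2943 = 32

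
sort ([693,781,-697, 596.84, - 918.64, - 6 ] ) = [ - 918.64, - 697, - 6,596.84,693 , 781 ] 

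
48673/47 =48673/47 = 1035.60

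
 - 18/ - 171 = 2/19 =0.11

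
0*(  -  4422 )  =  0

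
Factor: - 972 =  - 2^2*3^5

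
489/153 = 163/51= 3.20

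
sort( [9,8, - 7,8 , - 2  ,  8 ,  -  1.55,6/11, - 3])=[ -7, - 3 , - 2,-1.55, 6/11, 8,8 , 8,9 ] 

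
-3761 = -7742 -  - 3981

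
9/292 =9/292 = 0.03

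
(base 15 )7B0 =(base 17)606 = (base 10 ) 1740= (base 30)1s0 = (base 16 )6CC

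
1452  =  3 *484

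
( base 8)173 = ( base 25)4N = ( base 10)123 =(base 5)443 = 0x7b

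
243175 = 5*48635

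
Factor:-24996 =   -  2^2*3^1*2083^1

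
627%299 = 29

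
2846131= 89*31979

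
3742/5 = 748 + 2/5 = 748.40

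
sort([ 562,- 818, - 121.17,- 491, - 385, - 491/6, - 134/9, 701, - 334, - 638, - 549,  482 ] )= [ - 818,  -  638, - 549, - 491, - 385,-334,-121.17,-491/6,  -  134/9 , 482, 562,701]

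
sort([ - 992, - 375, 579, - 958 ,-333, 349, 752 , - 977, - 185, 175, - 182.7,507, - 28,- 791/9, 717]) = [ - 992, - 977, -958,-375, - 333 ,  -  185, - 182.7,-791/9 , - 28, 175,349, 507,579, 717, 752]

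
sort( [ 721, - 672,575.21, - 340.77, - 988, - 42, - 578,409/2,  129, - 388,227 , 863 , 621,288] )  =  [ - 988 , - 672, - 578 , - 388, - 340.77, - 42,129, 409/2,227, 288,575.21,621, 721, 863 ]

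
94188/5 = 94188/5 = 18837.60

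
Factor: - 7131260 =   -  2^2*5^1*356563^1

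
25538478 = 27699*922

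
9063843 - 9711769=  - 647926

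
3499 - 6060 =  - 2561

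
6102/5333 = 6102/5333 = 1.14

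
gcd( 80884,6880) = 4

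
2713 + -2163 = 550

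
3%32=3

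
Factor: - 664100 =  - 2^2*5^2*29^1*229^1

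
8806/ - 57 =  - 8806/57= - 154.49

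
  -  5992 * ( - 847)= 5075224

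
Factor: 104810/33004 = 235/74 = 2^(-1) * 5^1* 37^( - 1)  *47^1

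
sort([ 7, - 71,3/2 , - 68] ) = [ - 71, - 68, 3/2,7 ]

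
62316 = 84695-22379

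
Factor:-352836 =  - 2^2*3^6*11^2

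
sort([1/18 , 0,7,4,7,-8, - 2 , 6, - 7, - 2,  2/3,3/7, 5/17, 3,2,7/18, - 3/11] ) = [-8,-7 ,- 2, - 2 ,- 3/11,0,1/18,5/17, 7/18,  3/7,2/3,2, 3,4, 6,7,7] 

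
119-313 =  -194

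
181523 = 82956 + 98567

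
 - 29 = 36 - 65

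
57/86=57/86 = 0.66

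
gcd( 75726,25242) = 25242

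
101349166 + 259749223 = 361098389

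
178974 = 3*59658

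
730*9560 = 6978800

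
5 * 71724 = 358620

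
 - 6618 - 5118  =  -11736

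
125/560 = 25/112=0.22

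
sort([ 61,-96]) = [-96,61]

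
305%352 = 305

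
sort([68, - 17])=[ - 17,68] 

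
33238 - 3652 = 29586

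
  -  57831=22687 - 80518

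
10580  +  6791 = 17371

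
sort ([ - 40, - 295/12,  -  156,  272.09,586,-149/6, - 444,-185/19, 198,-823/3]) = [ - 444 , - 823/3, - 156,  -  40, - 149/6, - 295/12,-185/19,198, 272.09,586]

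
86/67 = 86/67   =  1.28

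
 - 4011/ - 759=5 + 72/253 = 5.28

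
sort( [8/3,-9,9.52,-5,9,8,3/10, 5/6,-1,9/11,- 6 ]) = [ - 9, -6, - 5, - 1,3/10,9/11,5/6,8/3,8,9, 9.52 ] 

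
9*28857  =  259713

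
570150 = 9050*63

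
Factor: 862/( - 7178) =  - 37^( - 1) * 97^ ( - 1)*431^1 = - 431/3589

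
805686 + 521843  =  1327529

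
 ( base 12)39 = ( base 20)25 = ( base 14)33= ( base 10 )45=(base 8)55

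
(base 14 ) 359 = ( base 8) 1233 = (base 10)667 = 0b1010011011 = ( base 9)821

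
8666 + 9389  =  18055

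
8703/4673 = 8703/4673 = 1.86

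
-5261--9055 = 3794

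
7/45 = 7/45 =0.16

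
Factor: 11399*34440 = 392581560  =  2^3* 3^1*5^1*7^1*41^1 * 11399^1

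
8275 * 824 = 6818600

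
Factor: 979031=979031^1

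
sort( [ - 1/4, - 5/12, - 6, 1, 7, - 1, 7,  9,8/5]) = [ - 6, - 1, - 5/12, - 1/4, 1, 8/5,  7,7, 9] 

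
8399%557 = 44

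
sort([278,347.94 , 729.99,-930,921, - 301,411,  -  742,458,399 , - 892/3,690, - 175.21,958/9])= [- 930 ,  -  742, - 301, - 892/3,-175.21,958/9,278, 347.94, 399,411,458,690,729.99,921] 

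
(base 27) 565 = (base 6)25352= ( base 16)EE4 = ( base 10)3812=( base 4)323210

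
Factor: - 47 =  - 47^1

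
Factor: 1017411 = 3^1*339137^1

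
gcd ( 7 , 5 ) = 1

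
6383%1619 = 1526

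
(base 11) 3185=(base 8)10157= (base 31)4BM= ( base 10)4207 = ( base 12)2527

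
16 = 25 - 9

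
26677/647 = 26677/647=41.23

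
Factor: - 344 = -2^3*43^1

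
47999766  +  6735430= 54735196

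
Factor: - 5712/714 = -8= -  2^3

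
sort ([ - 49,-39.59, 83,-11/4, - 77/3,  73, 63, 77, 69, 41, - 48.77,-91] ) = [-91, -49, - 48.77, - 39.59,-77/3, - 11/4, 41,63,69, 73,77,83]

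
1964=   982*2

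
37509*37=1387833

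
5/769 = 5/769  =  0.01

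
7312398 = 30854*237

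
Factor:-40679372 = - 2^2*10169843^1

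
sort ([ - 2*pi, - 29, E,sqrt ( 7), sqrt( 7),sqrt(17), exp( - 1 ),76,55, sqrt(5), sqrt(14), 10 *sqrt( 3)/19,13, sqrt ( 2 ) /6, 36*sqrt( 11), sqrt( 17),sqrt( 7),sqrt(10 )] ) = [ - 29, - 2*pi, sqrt( 2 )/6, exp(  -  1),  10* sqrt( 3) /19,  sqrt( 5 ),sqrt( 7),sqrt( 7 ) , sqrt(  7), E, sqrt( 10),  sqrt(14 ),sqrt( 17) , sqrt( 17), 13, 55, 76,  36*sqrt(11 )]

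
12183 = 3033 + 9150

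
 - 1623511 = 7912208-9535719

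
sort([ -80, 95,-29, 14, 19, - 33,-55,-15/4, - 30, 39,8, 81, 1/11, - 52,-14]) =[ - 80, - 55, - 52,- 33, - 30, - 29,-14, - 15/4,1/11,8, 14,19, 39,  81, 95]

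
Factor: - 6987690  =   - 2^1*  3^2*5^1*77641^1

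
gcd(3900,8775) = 975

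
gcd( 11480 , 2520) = 280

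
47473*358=16995334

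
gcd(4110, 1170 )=30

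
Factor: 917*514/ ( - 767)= -471338/767 = - 2^1*7^1*13^( - 1)*59^(- 1) * 131^1 *257^1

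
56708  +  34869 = 91577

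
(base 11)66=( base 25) 2m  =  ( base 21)39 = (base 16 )48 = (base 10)72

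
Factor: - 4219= - 4219^1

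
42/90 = 7/15 = 0.47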